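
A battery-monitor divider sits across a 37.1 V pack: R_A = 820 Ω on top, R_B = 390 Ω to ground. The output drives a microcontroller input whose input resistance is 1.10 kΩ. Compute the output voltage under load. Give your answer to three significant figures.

The load sits in parallel with R_B: R_B‖R_L = (390 × 1100) / (390 + 1100) = 287.9 Ω.
V_out = 37.1 × 287.9 / (820 + 287.9) = 37.1 × 287.9/1108 = 9.64 V.

V_out ≈ 9.64 V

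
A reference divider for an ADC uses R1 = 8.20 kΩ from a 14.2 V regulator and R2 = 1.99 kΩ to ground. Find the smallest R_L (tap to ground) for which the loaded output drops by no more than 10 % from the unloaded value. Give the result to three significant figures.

Output resistance R_th = R1‖R2 = (8.20 × 1.99)/10.19 = 1.601 kΩ.
The fractional drop is R_th/(R_th + R_L); requiring this ≤ 0.100 gives R_L ≥ R_th(1/0.100 − 1) = 1.601 × 9.000 = 14.4 kΩ.

R_L(min) ≈ 14.4 kΩ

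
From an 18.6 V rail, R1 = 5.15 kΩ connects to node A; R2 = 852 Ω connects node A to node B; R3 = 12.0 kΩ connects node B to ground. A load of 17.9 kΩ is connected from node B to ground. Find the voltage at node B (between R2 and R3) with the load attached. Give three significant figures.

At node B, R3 is in parallel with the load: R3‖R_L = 7184 Ω.
Below node A the resistance is R2 + (R3‖R_L) = 8036 Ω, so V_A = 18.6 × 8036/13190 = 11.34 V.
Then V_B = V_A × (R3‖R_L)/(R2 + R3‖R_L) = 11.34 × 7184/8036 = 10.1 V.

V ≈ 10.1 V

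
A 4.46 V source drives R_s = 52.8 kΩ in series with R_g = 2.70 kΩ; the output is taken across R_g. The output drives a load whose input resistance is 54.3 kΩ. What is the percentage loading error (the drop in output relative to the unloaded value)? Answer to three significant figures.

4.52 %

The divider's output (Thévenin) resistance is R_s‖R_g = 2.569 kΩ.
Fractional drop under load = R_th/(R_th + R_L) = 2.569 / (2.569 + 54.3) = 0.04517.
So the output falls by 4.52 %.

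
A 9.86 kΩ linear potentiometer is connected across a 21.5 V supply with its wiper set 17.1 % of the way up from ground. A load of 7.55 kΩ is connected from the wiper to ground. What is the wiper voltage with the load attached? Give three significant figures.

V ≈ 3.10 V

The wiper splits the pot into (1−α)R = 8.174 kΩ above and αR = 1.686 kΩ below.
Lower section ‖ load = 1.378 kΩ.
V_wiper = 21.5 × 1.378/(8.174 + 1.378) = 3.10 V.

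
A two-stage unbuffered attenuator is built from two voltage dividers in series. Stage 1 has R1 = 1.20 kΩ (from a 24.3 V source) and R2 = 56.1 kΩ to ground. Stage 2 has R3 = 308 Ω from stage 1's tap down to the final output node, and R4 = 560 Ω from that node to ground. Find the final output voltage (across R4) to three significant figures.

Stage 2 presents R3+R4 = 868.0 Ω as a load on stage 1's tap.
Stage 1's lower leg becomes R2‖(R3+R4) = 854.8 Ω, so V_mid = 24.3 × 854.8/2055 = 10.11 V.
Stage 2 is itself unloaded: V_out = V_mid × R4/(R3+R4) = 10.11 × 560/868.0 = 6.52 V.

V_out ≈ 6.52 V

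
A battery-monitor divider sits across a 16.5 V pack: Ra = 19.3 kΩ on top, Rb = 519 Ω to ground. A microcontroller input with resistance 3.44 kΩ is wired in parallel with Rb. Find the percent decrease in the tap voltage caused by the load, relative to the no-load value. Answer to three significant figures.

12.8 %

The divider's output (Thévenin) resistance is Ra‖Rb = 505.4 Ω.
Fractional drop under load = R_th/(R_th + R_L) = 505.4 / (505.4 + 3440) = 0.1281.
So the output falls by 12.8 %.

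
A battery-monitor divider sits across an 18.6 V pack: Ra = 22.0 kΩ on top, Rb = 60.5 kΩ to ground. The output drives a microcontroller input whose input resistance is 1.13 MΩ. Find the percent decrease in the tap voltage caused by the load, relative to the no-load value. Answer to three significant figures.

The divider's output (Thévenin) resistance is Ra‖Rb = 16.13 kΩ.
Fractional drop under load = R_th/(R_th + R_L) = 16.13 / (16.13 + 1130) = 0.01408.
So the output falls by 1.41 %.

1.41 %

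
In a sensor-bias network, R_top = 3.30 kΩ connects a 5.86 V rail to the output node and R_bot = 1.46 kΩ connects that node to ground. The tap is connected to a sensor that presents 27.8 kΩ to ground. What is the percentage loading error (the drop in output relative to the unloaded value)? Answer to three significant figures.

3.51 %

The divider's output (Thévenin) resistance is R_top‖R_bot = 1.012 kΩ.
Fractional drop under load = R_th/(R_th + R_L) = 1.012 / (1.012 + 27.8) = 0.03513.
So the output falls by 3.51 %.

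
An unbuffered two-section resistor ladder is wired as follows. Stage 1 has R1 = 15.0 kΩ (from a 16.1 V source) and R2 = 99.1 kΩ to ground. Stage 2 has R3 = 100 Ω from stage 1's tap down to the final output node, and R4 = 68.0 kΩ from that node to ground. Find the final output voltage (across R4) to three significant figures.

Stage 2 presents R3+R4 = 68100 Ω as a load on stage 1's tap.
Stage 1's lower leg becomes R2‖(R3+R4) = 40360 Ω, so V_mid = 16.1 × 40360/55360 = 11.74 V.
Stage 2 is itself unloaded: V_out = V_mid × R4/(R3+R4) = 11.74 × 68000/68100 = 11.7 V.

V_out ≈ 11.7 V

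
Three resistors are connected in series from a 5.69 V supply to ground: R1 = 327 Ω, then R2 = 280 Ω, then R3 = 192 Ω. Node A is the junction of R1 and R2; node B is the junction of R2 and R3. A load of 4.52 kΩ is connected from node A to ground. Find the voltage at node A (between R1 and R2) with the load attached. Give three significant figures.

Below node A the series string R2+R3 = 472.0 Ω sits in parallel with the 4520 Ω load: 427.4 Ω.
V_A = 5.69 × 427.4/(327 + 427.4) = 3.22 V.

V ≈ 3.22 V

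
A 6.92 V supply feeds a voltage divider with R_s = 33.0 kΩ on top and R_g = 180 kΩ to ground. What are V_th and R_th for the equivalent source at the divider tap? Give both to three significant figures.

V_th is the open-circuit tap voltage: 6.92 × 180/(33.0 + 180) = 5.85 V.
With the supply zeroed, R_s and R_g appear in parallel from the tap: R_th = R_s‖R_g = (33.0 × 180)/213.0 = 27.9 kΩ.

V_th = 5.85 V, R_th = 27.9 kΩ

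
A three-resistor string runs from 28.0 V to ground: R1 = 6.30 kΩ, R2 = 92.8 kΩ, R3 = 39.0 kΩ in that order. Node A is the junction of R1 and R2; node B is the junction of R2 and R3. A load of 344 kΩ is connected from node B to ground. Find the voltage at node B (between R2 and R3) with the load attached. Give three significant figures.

V ≈ 7.31 V

At node B, R3 is in parallel with the load: R3‖R_L = 35.03 kΩ.
Below node A the resistance is R2 + (R3‖R_L) = 127.8 kΩ, so V_A = 28.0 × 127.8/134.1 = 26.68 V.
Then V_B = V_A × (R3‖R_L)/(R2 + R3‖R_L) = 26.68 × 35.03/127.8 = 7.31 V.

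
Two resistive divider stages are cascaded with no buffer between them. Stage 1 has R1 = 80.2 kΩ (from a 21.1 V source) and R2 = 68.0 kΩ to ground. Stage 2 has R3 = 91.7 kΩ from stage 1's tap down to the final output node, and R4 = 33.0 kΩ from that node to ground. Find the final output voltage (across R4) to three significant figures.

Stage 2 presents R3+R4 = 124.7 kΩ as a load on stage 1's tap.
Stage 1's lower leg becomes R2‖(R3+R4) = 44.00 kΩ, so V_mid = 21.1 × 44.00/124.2 = 7.475 V.
Stage 2 is itself unloaded: V_out = V_mid × R4/(R3+R4) = 7.475 × 33.0/124.7 = 1.98 V.

V_out ≈ 1.98 V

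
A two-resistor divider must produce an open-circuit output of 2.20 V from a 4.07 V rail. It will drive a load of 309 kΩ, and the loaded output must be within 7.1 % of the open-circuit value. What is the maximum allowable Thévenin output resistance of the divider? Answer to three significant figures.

R_th ≤ 23.6 kΩ

Loading drop = R_th/(R_th + R_L) ≤ 0.0710, so R_th ≤ R_L · ε/(1−ε) = 309 kΩ × 0.0710/0.9290 = 23.6 kΩ.
(Any R1, R2 with R2/(R1+R2) = 0.541 and R1‖R2 ≤ 23.6 kΩ will meet the spec.)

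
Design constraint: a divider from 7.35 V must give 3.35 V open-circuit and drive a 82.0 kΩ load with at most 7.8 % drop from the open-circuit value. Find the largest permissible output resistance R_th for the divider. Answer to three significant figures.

R_th ≤ 6.94 kΩ

Loading drop = R_th/(R_th + R_L) ≤ 0.0780, so R_th ≤ R_L · ε/(1−ε) = 82.0 kΩ × 0.0780/0.9220 = 6.94 kΩ.
(Any R1, R2 with R2/(R1+R2) = 0.456 and R1‖R2 ≤ 6.94 kΩ will meet the spec.)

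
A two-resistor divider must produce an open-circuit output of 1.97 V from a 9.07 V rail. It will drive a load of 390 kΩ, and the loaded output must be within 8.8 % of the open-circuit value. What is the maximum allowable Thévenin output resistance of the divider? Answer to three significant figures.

R_th ≤ 37.6 kΩ

Loading drop = R_th/(R_th + R_L) ≤ 0.0880, so R_th ≤ R_L · ε/(1−ε) = 390 kΩ × 0.0880/0.9120 = 37.6 kΩ.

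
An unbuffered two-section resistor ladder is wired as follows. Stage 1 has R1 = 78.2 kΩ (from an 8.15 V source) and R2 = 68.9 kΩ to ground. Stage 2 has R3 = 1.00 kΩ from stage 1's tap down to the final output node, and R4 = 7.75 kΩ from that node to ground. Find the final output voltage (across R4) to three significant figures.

Stage 2 presents R3+R4 = 8.750 kΩ as a load on stage 1's tap.
Stage 1's lower leg becomes R2‖(R3+R4) = 7.764 kΩ, so V_mid = 8.15 × 7.764/85.96 = 0.7361 V.
Stage 2 is itself unloaded: V_out = V_mid × R4/(R3+R4) = 0.7361 × 7.75/8.750 = 0.652 V.

V_out ≈ 0.652 V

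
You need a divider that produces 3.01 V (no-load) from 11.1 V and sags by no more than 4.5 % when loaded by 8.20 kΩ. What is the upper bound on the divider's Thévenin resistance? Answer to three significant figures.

Loading drop = R_th/(R_th + R_L) ≤ 0.0450, so R_th ≤ R_L · ε/(1−ε) = 8.20 kΩ × 0.0450/0.9550 = 386 Ω.
(Any R1, R2 with R2/(R1+R2) = 0.271 and R1‖R2 ≤ 386 Ω will meet the spec.)

R_th ≤ 386 Ω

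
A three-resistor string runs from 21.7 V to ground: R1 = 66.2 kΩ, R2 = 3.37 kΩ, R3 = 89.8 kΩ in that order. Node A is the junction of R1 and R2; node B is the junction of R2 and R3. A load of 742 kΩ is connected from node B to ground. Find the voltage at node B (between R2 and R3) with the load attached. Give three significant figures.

At node B, R3 is in parallel with the load: R3‖R_L = 80.11 kΩ.
Below node A the resistance is R2 + (R3‖R_L) = 83.48 kΩ, so V_A = 21.7 × 83.48/149.7 = 12.10 V.
Then V_B = V_A × (R3‖R_L)/(R2 + R3‖R_L) = 12.10 × 80.11/83.48 = 11.6 V.

V ≈ 11.6 V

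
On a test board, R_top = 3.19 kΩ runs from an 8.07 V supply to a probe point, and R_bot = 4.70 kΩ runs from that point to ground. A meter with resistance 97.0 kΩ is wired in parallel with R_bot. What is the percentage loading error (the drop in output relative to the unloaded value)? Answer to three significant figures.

The divider's output (Thévenin) resistance is R_top‖R_bot = 1.900 kΩ.
Fractional drop under load = R_th/(R_th + R_L) = 1.900 / (1.900 + 97.0) = 0.01921.
So the output falls by 1.92 %.

1.92 %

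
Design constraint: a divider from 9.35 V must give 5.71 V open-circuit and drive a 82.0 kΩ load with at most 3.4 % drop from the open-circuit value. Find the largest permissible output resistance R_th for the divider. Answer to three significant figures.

R_th ≤ 2.89 kΩ

Loading drop = R_th/(R_th + R_L) ≤ 0.0340, so R_th ≤ R_L · ε/(1−ε) = 82.0 kΩ × 0.0340/0.9660 = 2.89 kΩ.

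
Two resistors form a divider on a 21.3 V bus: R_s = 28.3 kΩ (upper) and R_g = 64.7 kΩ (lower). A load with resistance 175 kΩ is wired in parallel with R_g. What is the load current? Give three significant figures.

I_L ≈ 0.0761 mA

R_g‖R_L = 47.24 kΩ; V_out = 21.3 × 47.24/75.54 = 13.32 V.
I_L = V_out / R_L = 13.32 / 175 kΩ = 0.0761 mA.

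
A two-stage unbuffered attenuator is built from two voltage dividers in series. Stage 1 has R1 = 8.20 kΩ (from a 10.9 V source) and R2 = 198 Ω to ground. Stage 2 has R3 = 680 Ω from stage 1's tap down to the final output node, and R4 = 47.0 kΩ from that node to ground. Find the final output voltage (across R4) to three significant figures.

V_out ≈ 0.252 V

Stage 2 presents R3+R4 = 47680 Ω as a load on stage 1's tap.
Stage 1's lower leg becomes R2‖(R3+R4) = 197.2 Ω, so V_mid = 10.9 × 197.2/8397 = 0.2560 V.
Stage 2 is itself unloaded: V_out = V_mid × R4/(R3+R4) = 0.2560 × 47000/47680 = 0.252 V.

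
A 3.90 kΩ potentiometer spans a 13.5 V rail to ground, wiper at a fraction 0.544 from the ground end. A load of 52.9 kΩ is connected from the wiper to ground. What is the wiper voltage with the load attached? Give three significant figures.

The wiper splits the pot into (1−α)R = 1.778 kΩ above and αR = 2.122 kΩ below.
Lower section ‖ load = 2.040 kΩ.
V_wiper = 13.5 × 2.040/(1.778 + 2.040) = 7.21 V.

V ≈ 7.21 V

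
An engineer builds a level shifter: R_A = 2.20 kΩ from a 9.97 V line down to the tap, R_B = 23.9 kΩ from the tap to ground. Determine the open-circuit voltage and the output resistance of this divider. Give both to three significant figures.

V_th is the open-circuit tap voltage: 9.97 × 23.9/(2.20 + 23.9) = 9.13 V.
With the supply zeroed, R_A and R_B appear in parallel from the tap: R_th = R_A‖R_B = (2.20 × 23.9)/26.10 = 2.01 kΩ.

V_th = 9.13 V, R_th = 2.01 kΩ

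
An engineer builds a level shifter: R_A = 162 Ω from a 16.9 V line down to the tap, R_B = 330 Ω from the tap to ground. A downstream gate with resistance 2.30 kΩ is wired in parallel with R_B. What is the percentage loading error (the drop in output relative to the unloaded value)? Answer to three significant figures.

4.51 %

The divider's output (Thévenin) resistance is R_A‖R_B = 108.7 Ω.
Fractional drop under load = R_th/(R_th + R_L) = 108.7 / (108.7 + 2300) = 0.04511.
So the output falls by 4.51 %.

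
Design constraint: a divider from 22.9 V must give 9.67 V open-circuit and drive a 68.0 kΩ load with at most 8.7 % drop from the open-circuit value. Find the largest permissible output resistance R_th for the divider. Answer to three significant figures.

Loading drop = R_th/(R_th + R_L) ≤ 0.0870, so R_th ≤ R_L · ε/(1−ε) = 68.0 kΩ × 0.0870/0.9130 = 6.48 kΩ.
(Any R1, R2 with R2/(R1+R2) = 0.422 and R1‖R2 ≤ 6.48 kΩ will meet the spec.)

R_th ≤ 6.48 kΩ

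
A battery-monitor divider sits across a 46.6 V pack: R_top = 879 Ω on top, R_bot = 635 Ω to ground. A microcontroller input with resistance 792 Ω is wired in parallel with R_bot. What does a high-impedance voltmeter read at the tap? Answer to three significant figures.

The load sits in parallel with R_bot: R_bot‖R_L = (635 × 792) / (635 + 792) = 352.4 Ω.
V_out = 46.6 × 352.4 / (879 + 352.4) = 46.6 × 352.4/1231 = 13.3 V.

V_out ≈ 13.3 V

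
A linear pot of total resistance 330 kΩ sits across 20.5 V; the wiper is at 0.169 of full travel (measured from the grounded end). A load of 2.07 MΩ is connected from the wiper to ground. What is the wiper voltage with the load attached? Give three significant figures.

The wiper splits the pot into (1−α)R = 274.2 kΩ above and αR = 55.77 kΩ below.
Lower section ‖ load = 54.31 kΩ.
V_wiper = 20.5 × 54.31/(274.2 + 54.31) = 3.39 V.

V ≈ 3.39 V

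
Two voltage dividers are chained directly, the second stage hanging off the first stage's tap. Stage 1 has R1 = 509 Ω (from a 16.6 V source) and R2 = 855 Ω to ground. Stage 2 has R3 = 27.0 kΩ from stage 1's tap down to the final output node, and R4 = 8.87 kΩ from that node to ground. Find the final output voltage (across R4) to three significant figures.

Stage 2 presents R3+R4 = 35870 Ω as a load on stage 1's tap.
Stage 1's lower leg becomes R2‖(R3+R4) = 835.1 Ω, so V_mid = 16.6 × 835.1/1344 = 10.31 V.
Stage 2 is itself unloaded: V_out = V_mid × R4/(R3+R4) = 10.31 × 8870/35870 = 2.55 V.

V_out ≈ 2.55 V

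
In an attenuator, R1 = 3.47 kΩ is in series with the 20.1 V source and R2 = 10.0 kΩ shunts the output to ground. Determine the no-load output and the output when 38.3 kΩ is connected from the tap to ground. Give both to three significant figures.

Open-circuit: V = 20.1 × 10.0/(3.47 + 10.0) = 14.9 V.
With the load, R2 becomes R2‖R_L = 7.930 kΩ, so V = 20.1 × 7.930/11.40 = 14.0 V.

Unloaded: 14.9 V; loaded: 14.0 V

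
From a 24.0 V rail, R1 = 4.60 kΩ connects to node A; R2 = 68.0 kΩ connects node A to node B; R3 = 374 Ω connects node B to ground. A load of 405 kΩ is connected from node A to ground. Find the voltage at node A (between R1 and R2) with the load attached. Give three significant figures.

V ≈ 22.3 V

Below node A the series string R2+R3 = 68370 Ω sits in parallel with the 405000 Ω load: 58500 Ω.
V_A = 24.0 × 58500/(4600 + 58500) = 22.3 V.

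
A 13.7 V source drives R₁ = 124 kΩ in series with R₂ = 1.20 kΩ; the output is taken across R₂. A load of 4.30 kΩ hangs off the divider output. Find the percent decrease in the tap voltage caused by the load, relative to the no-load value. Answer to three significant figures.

The divider's output (Thévenin) resistance is R₁‖R₂ = 1.188 kΩ.
Fractional drop under load = R_th/(R_th + R_L) = 1.188 / (1.188 + 4.30) = 0.2165.
So the output falls by 21.7 %.

21.7 %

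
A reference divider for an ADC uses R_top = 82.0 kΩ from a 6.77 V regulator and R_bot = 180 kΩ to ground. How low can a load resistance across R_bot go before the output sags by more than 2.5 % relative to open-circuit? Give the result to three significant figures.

Output resistance R_th = R_top‖R_bot = (82.0 × 180)/262.0 = 56.34 kΩ.
The fractional drop is R_th/(R_th + R_L); requiring this ≤ 0.0250 gives R_L ≥ R_th(1/0.0250 − 1) = 56.34 × 39.00 = 2.20 MΩ.

R_L(min) ≈ 2.20 MΩ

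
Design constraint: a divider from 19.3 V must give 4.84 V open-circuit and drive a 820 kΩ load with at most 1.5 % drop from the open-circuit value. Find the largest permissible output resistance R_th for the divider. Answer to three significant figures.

R_th ≤ 12.5 kΩ

Loading drop = R_th/(R_th + R_L) ≤ 0.0150, so R_th ≤ R_L · ε/(1−ε) = 820 kΩ × 0.0150/0.9850 = 12.5 kΩ.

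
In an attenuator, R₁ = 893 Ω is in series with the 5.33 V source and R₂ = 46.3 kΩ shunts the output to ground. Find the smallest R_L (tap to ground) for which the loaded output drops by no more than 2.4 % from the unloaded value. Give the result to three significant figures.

Output resistance R_th = R₁‖R₂ = (893 × 46300)/47190 = 876.1 Ω.
The fractional drop is R_th/(R_th + R_L); requiring this ≤ 0.0240 gives R_L ≥ R_th(1/0.0240 − 1) = 876.1 × 40.67 = 35.6 kΩ.

R_L(min) ≈ 35.6 kΩ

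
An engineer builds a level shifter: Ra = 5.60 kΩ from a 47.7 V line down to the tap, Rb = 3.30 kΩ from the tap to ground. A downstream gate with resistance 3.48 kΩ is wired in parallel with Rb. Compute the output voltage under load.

The load sits in parallel with Rb: Rb‖R_L = (3.30 × 3.48) / (3.30 + 3.48) = 1.694 kΩ.
V_out = 47.7 × 1.694 / (5.60 + 1.694) = 47.7 × 1.694/7.294 = 11.1 V.
(Unloaded it would have been 17.7 V.)

V_out ≈ 11.1 V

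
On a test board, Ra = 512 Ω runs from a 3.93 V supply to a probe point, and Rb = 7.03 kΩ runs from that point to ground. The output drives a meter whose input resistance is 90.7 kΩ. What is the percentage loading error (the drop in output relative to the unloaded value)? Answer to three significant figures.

The divider's output (Thévenin) resistance is Ra‖Rb = 477.2 Ω.
Fractional drop under load = R_th/(R_th + R_L) = 477.2 / (477.2 + 90700) = 0.005234.
So the output falls by 0.523 %.

0.523 %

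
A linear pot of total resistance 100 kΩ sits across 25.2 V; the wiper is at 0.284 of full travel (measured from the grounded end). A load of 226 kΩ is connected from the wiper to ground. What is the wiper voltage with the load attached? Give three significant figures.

The wiper splits the pot into (1−α)R = 71.60 kΩ above and αR = 28.40 kΩ below.
Lower section ‖ load = 25.23 kΩ.
V_wiper = 25.2 × 25.23/(71.60 + 25.23) = 6.57 V.

V ≈ 6.57 V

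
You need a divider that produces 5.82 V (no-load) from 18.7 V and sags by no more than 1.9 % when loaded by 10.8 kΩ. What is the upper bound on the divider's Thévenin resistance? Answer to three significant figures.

R_th ≤ 209 Ω

Loading drop = R_th/(R_th + R_L) ≤ 0.0190, so R_th ≤ R_L · ε/(1−ε) = 10.8 kΩ × 0.0190/0.9810 = 209 Ω.
(Any R1, R2 with R2/(R1+R2) = 0.311 and R1‖R2 ≤ 209 Ω will meet the spec.)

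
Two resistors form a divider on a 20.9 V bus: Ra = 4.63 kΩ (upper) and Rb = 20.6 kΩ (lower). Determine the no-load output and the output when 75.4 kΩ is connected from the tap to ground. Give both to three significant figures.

Open-circuit: V = 20.9 × 20.6/(4.63 + 20.6) = 17.1 V.
With the load, Rb becomes Rb‖R_L = 16.18 kΩ, so V = 20.9 × 16.18/20.81 = 16.2 V.

Unloaded: 17.1 V; loaded: 16.2 V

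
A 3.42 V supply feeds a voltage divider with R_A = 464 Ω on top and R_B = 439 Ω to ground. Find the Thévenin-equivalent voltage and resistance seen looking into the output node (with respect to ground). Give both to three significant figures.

V_th is the open-circuit tap voltage: 3.42 × 439/(464 + 439) = 1.66 V.
With the supply zeroed, R_A and R_B appear in parallel from the tap: R_th = R_A‖R_B = (464 × 439)/903.0 = 226 Ω.

V_th = 1.66 V, R_th = 226 Ω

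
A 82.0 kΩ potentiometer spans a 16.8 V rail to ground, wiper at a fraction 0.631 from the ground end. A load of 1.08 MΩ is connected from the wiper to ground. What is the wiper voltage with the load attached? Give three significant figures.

The wiper splits the pot into (1−α)R = 30.26 kΩ above and αR = 51.74 kΩ below.
Lower section ‖ load = 49.38 kΩ.
V_wiper = 16.8 × 49.38/(30.26 + 49.38) = 10.4 V.

V ≈ 10.4 V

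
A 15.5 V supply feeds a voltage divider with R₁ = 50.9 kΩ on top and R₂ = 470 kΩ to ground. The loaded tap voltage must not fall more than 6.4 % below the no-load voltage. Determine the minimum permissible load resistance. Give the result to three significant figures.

Output resistance R_th = R₁‖R₂ = (50.9 × 470)/520.9 = 45.93 kΩ.
The fractional drop is R_th/(R_th + R_L); requiring this ≤ 0.0640 gives R_L ≥ R_th(1/0.0640 − 1) = 45.93 × 14.62 = 672 kΩ.

R_L(min) ≈ 672 kΩ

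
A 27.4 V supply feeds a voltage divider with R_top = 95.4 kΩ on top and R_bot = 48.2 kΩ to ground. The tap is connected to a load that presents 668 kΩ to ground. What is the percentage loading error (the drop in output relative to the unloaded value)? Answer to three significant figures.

The divider's output (Thévenin) resistance is R_top‖R_bot = 32.02 kΩ.
Fractional drop under load = R_th/(R_th + R_L) = 32.02 / (32.02 + 668) = 0.04574.
So the output falls by 4.57 %.

4.57 %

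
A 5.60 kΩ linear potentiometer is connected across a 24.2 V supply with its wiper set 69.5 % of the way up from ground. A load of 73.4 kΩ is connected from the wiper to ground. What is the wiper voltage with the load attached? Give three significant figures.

V ≈ 16.6 V

The wiper splits the pot into (1−α)R = 1.708 kΩ above and αR = 3.892 kΩ below.
Lower section ‖ load = 3.696 kΩ.
V_wiper = 24.2 × 3.696/(1.708 + 3.696) = 16.6 V.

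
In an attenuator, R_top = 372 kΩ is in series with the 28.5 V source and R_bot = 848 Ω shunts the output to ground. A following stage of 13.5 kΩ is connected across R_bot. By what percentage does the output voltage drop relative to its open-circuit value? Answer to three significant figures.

The divider's output (Thévenin) resistance is R_top‖R_bot = 846.1 Ω.
Fractional drop under load = R_th/(R_th + R_L) = 846.1 / (846.1 + 13500) = 0.05898.
So the output falls by 5.90 %.

5.90 %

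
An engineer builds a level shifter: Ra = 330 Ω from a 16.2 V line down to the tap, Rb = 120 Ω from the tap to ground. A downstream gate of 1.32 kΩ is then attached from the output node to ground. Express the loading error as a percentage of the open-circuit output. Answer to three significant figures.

6.25 %

The divider's output (Thévenin) resistance is Ra‖Rb = 88.00 Ω.
Fractional drop under load = R_th/(R_th + R_L) = 88.00 / (88.00 + 1320) = 0.06250.
So the output falls by 6.25 %.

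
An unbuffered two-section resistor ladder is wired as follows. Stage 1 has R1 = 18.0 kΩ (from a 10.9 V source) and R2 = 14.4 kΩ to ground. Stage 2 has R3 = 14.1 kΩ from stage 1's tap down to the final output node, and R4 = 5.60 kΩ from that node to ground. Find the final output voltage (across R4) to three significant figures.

V_out ≈ 0.979 V

Stage 2 presents R3+R4 = 19.70 kΩ as a load on stage 1's tap.
Stage 1's lower leg becomes R2‖(R3+R4) = 8.319 kΩ, so V_mid = 10.9 × 8.319/26.32 = 3.445 V.
Stage 2 is itself unloaded: V_out = V_mid × R4/(R3+R4) = 3.445 × 5.60/19.70 = 0.979 V.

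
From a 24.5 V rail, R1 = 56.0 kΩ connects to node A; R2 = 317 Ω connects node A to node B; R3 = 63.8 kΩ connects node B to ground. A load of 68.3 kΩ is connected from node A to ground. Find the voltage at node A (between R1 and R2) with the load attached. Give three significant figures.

Below node A the series string R2+R3 = 64120 Ω sits in parallel with the 68300 Ω load: 33070 Ω.
V_A = 24.5 × 33070/(56000 + 33070) = 9.10 V.

V ≈ 9.10 V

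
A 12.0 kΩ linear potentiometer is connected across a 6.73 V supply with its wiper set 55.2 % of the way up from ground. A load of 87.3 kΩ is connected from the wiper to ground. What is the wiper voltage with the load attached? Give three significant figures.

The wiper splits the pot into (1−α)R = 5.376 kΩ above and αR = 6.624 kΩ below.
Lower section ‖ load = 6.157 kΩ.
V_wiper = 6.73 × 6.157/(5.376 + 6.157) = 3.59 V.

V ≈ 3.59 V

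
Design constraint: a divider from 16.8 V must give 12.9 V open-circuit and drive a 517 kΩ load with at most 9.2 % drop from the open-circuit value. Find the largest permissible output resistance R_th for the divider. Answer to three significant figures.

Loading drop = R_th/(R_th + R_L) ≤ 0.0920, so R_th ≤ R_L · ε/(1−ε) = 517 kΩ × 0.0920/0.9080 = 52.4 kΩ.

R_th ≤ 52.4 kΩ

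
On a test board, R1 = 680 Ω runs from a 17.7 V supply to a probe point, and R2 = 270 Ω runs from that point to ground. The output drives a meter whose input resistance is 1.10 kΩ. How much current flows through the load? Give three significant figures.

R2‖R_L = 216.8 Ω; V_out = 17.7 × 216.8/896.8 = 4.279 V.
I_L = V_out / R_L = 4.279 / 1.10 kΩ = 3.89 mA.

I_L ≈ 3.89 mA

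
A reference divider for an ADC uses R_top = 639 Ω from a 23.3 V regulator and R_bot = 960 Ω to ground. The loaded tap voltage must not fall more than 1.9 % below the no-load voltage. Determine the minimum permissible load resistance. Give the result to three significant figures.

R_L(min) ≈ 19.8 kΩ

Output resistance R_th = R_top‖R_bot = (639 × 960)/1599 = 383.6 Ω.
The fractional drop is R_th/(R_th + R_L); requiring this ≤ 0.0190 gives R_L ≥ R_th(1/0.0190 − 1) = 383.6 × 51.63 = 19.8 kΩ.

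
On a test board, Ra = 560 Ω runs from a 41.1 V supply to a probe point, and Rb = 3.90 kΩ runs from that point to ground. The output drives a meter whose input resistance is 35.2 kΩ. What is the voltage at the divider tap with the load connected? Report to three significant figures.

V_out ≈ 35.4 V

The load sits in parallel with Rb: Rb‖R_L = (3900 × 35200) / (3900 + 35200) = 3511 Ω.
V_out = 41.1 × 3511 / (560 + 3511) = 41.1 × 3511/4071 = 35.4 V.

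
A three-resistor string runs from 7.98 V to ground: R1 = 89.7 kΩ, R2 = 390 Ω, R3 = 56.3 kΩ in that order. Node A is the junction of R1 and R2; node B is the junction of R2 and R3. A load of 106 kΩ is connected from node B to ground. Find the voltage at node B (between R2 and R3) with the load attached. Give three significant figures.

At node B, R3 is in parallel with the load: R3‖R_L = 36770 Ω.
Below node A the resistance is R2 + (R3‖R_L) = 37160 Ω, so V_A = 7.98 × 37160/126900 = 2.338 V.
Then V_B = V_A × (R3‖R_L)/(R2 + R3‖R_L) = 2.338 × 36770/37160 = 2.31 V.

V ≈ 2.31 V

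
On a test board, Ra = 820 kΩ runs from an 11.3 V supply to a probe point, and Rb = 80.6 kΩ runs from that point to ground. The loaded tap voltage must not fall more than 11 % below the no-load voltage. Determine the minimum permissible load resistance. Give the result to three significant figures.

Output resistance R_th = Ra‖Rb = (820 × 80.6)/900.6 = 73.39 kΩ.
The fractional drop is R_th/(R_th + R_L); requiring this ≤ 0.110 gives R_L ≥ R_th(1/0.110 − 1) = 73.39 × 8.091 = 594 kΩ.

R_L(min) ≈ 594 kΩ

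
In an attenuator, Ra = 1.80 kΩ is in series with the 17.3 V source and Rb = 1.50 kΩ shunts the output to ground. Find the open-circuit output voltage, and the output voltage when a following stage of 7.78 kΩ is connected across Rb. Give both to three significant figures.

Open-circuit: V = 17.3 × 1.50/(1.80 + 1.50) = 7.86 V.
With the load, Rb becomes Rb‖R_L = 1.258 kΩ, so V = 17.3 × 1.258/3.058 = 7.12 V.

Unloaded: 7.86 V; loaded: 7.12 V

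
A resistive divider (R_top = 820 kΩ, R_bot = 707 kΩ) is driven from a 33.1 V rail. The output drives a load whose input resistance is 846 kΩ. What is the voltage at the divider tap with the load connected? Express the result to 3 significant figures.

V_out ≈ 10.6 V

The load sits in parallel with R_bot: R_bot‖R_L = (707 × 846) / (707 + 846) = 385.1 kΩ.
V_out = 33.1 × 385.1 / (820 + 385.1) = 33.1 × 385.1/1205 = 10.6 V.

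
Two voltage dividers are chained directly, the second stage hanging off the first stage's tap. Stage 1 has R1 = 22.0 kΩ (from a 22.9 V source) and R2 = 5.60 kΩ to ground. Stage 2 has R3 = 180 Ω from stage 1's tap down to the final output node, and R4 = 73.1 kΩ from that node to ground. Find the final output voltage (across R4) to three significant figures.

V_out ≈ 4.37 V

Stage 2 presents R3+R4 = 73280 Ω as a load on stage 1's tap.
Stage 1's lower leg becomes R2‖(R3+R4) = 5202 Ω, so V_mid = 22.9 × 5202/27200 = 4.380 V.
Stage 2 is itself unloaded: V_out = V_mid × R4/(R3+R4) = 4.380 × 73100/73280 = 4.37 V.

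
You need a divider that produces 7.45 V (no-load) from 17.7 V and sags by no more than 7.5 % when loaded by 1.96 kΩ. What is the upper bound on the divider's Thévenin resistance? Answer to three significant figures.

Loading drop = R_th/(R_th + R_L) ≤ 0.0750, so R_th ≤ R_L · ε/(1−ε) = 1.96 kΩ × 0.0750/0.9250 = 159 Ω.
(Any R1, R2 with R2/(R1+R2) = 0.421 and R1‖R2 ≤ 159 Ω will meet the spec.)

R_th ≤ 159 Ω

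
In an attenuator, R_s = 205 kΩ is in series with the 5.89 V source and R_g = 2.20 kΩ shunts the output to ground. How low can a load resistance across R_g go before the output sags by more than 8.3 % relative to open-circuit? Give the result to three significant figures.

R_L(min) ≈ 24.0 kΩ

Output resistance R_th = R_s‖R_g = (205 × 2.20)/207.2 = 2.177 kΩ.
The fractional drop is R_th/(R_th + R_L); requiring this ≤ 0.0830 gives R_L ≥ R_th(1/0.0830 − 1) = 2.177 × 11.05 = 24.0 kΩ.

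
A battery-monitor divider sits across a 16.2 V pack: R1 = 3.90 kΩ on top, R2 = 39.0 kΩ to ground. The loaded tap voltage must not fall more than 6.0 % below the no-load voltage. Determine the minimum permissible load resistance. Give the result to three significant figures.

R_L(min) ≈ 55.5 kΩ

Output resistance R_th = R1‖R2 = (3.90 × 39.0)/42.90 = 3.545 kΩ.
The fractional drop is R_th/(R_th + R_L); requiring this ≤ 0.0600 gives R_L ≥ R_th(1/0.0600 − 1) = 3.545 × 15.67 = 55.5 kΩ.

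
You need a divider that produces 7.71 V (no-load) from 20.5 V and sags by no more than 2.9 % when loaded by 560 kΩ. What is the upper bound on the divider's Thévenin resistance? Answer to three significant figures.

Loading drop = R_th/(R_th + R_L) ≤ 0.0290, so R_th ≤ R_L · ε/(1−ε) = 560 kΩ × 0.0290/0.9710 = 16.7 kΩ.

R_th ≤ 16.7 kΩ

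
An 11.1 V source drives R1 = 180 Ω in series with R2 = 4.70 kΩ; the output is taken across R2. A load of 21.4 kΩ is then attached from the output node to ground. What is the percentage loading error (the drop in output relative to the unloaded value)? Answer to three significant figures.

The divider's output (Thévenin) resistance is R1‖R2 = 173.4 Ω.
Fractional drop under load = R_th/(R_th + R_L) = 173.4 / (173.4 + 21400) = 0.008036.
So the output falls by 0.804 %.

0.804 %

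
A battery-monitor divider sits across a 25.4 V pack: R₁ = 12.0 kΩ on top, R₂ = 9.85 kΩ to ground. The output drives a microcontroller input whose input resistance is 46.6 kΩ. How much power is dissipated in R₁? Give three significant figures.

P ≈ 19.1 mW

Total resistance from the source is R₁ + (R₂‖R_L) = 20.13 kΩ, so I = 25.4/20.13 kΩ = 1.262 mA.
P = I²·R₁ = (1.262 mA)² × 12.0 kΩ = 19.1 mW.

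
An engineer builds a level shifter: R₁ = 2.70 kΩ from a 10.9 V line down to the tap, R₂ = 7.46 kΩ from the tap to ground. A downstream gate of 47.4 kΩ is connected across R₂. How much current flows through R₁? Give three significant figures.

R₂‖R_L = 6.446 kΩ, so the source sees R₁ + R₂‖R_L = 9.146 kΩ.
I = 10.9 V / 9.146 kΩ = 1.19 mA.

I ≈ 1.19 mA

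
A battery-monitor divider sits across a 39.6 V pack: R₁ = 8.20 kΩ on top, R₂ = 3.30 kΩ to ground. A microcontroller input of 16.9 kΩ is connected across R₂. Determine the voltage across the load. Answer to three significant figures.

The load sits in parallel with R₂: R₂‖R_L = (3.30 × 16.9) / (3.30 + 16.9) = 2.761 kΩ.
V_out = 39.6 × 2.761 / (8.20 + 2.761) = 39.6 × 2.761/10.96 = 9.97 V.

V_out ≈ 9.97 V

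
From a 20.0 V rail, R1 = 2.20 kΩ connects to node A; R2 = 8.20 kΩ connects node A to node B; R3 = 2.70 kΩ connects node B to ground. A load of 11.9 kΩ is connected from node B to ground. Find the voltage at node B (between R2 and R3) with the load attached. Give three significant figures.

V ≈ 3.49 V

At node B, R3 is in parallel with the load: R3‖R_L = 2.201 kΩ.
Below node A the resistance is R2 + (R3‖R_L) = 10.40 kΩ, so V_A = 20.0 × 10.40/12.60 = 16.51 V.
Then V_B = V_A × (R3‖R_L)/(R2 + R3‖R_L) = 16.51 × 2.201/10.40 = 3.49 V.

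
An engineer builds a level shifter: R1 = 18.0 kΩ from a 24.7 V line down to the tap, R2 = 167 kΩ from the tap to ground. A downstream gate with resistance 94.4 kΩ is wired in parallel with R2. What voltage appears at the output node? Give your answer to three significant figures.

The load sits in parallel with R2: R2‖R_L = (167 × 94.4) / (167 + 94.4) = 60.31 kΩ.
V_out = 24.7 × 60.31 / (18.0 + 60.31) = 24.7 × 60.31/78.31 = 19.0 V.

V_out ≈ 19.0 V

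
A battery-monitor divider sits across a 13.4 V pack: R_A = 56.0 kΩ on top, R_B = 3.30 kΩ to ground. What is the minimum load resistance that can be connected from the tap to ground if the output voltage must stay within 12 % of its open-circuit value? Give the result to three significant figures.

Output resistance R_th = R_A‖R_B = (56.0 × 3.30)/59.30 = 3.116 kΩ.
The fractional drop is R_th/(R_th + R_L); requiring this ≤ 0.120 gives R_L ≥ R_th(1/0.120 − 1) = 3.116 × 7.333 = 22.9 kΩ.

R_L(min) ≈ 22.9 kΩ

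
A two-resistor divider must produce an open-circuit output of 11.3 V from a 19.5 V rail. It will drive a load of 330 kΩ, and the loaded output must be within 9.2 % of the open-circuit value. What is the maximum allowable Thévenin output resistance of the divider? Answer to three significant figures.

R_th ≤ 33.4 kΩ

Loading drop = R_th/(R_th + R_L) ≤ 0.0920, so R_th ≤ R_L · ε/(1−ε) = 330 kΩ × 0.0920/0.9080 = 33.4 kΩ.
(Any R1, R2 with R2/(R1+R2) = 0.579 and R1‖R2 ≤ 33.4 kΩ will meet the spec.)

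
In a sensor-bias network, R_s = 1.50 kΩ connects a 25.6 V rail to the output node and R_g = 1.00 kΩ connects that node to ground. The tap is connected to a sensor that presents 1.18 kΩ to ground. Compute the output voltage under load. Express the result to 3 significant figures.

The load sits in parallel with R_g: R_g‖R_L = (1.00 × 1.18) / (1.00 + 1.18) = 0.5413 kΩ.
V_out = 25.6 × 0.5413 / (1.50 + 0.5413) = 25.6 × 0.5413/2.041 = 6.79 V.

V_out ≈ 6.79 V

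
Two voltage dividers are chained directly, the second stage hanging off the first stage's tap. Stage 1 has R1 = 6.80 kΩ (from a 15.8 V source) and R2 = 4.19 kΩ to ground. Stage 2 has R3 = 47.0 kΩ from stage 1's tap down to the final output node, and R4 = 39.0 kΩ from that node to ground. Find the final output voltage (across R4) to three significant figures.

V_out ≈ 2.65 V

Stage 2 presents R3+R4 = 86.00 kΩ as a load on stage 1's tap.
Stage 1's lower leg becomes R2‖(R3+R4) = 3.995 kΩ, so V_mid = 15.8 × 3.995/10.80 = 5.848 V.
Stage 2 is itself unloaded: V_out = V_mid × R4/(R3+R4) = 5.848 × 39.0/86.00 = 2.65 V.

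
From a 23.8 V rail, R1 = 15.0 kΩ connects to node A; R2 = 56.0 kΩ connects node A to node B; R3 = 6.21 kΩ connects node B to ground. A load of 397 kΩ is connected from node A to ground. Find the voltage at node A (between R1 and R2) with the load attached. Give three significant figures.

V ≈ 18.6 V

Below node A the series string R2+R3 = 62.21 kΩ sits in parallel with the 397 kΩ load: 53.78 kΩ.
V_A = 23.8 × 53.78/(15.0 + 53.78) = 18.6 V.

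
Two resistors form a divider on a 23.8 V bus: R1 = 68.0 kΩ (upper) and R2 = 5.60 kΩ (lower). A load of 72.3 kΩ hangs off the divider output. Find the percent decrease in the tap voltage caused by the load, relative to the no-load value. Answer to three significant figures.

The divider's output (Thévenin) resistance is R1‖R2 = 5.174 kΩ.
Fractional drop under load = R_th/(R_th + R_L) = 5.174 / (5.174 + 72.3) = 0.06678.
So the output falls by 6.68 %.

6.68 %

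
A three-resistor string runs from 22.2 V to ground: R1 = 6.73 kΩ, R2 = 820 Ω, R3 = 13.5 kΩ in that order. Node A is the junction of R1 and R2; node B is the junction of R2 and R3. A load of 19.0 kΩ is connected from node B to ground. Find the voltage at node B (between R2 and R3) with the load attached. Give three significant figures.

V ≈ 11.3 V

At node B, R3 is in parallel with the load: R3‖R_L = 7892 Ω.
Below node A the resistance is R2 + (R3‖R_L) = 8712 Ω, so V_A = 22.2 × 8712/15440 = 12.52 V.
Then V_B = V_A × (R3‖R_L)/(R2 + R3‖R_L) = 12.52 × 7892/8712 = 11.3 V.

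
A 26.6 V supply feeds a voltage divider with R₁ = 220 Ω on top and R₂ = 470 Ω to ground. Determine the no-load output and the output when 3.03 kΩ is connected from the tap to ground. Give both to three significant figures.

Unloaded: 18.1 V; loaded: 17.3 V

Open-circuit: V = 26.6 × 470/(220 + 470) = 18.1 V.
With the load, R₂ becomes R₂‖R_L = 406.9 Ω, so V = 26.6 × 406.9/626.9 = 17.3 V.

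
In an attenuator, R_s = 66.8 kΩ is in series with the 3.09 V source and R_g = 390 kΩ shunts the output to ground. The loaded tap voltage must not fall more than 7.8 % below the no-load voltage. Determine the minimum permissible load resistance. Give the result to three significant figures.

R_L(min) ≈ 674 kΩ

Output resistance R_th = R_s‖R_g = (66.8 × 390)/456.8 = 57.03 kΩ.
The fractional drop is R_th/(R_th + R_L); requiring this ≤ 0.0780 gives R_L ≥ R_th(1/0.0780 − 1) = 57.03 × 11.82 = 674 kΩ.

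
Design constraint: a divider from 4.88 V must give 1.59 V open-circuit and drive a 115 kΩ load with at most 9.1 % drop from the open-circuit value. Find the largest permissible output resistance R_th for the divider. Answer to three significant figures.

R_th ≤ 11.5 kΩ

Loading drop = R_th/(R_th + R_L) ≤ 0.0910, so R_th ≤ R_L · ε/(1−ε) = 115 kΩ × 0.0910/0.9090 = 11.5 kΩ.
(Any R1, R2 with R2/(R1+R2) = 0.326 and R1‖R2 ≤ 11.5 kΩ will meet the spec.)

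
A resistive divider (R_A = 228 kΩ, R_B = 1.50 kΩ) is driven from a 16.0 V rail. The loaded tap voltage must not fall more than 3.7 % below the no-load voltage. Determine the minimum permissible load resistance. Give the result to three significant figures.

Output resistance R_th = R_A‖R_B = (228 × 1.50)/229.5 = 1.490 kΩ.
The fractional drop is R_th/(R_th + R_L); requiring this ≤ 0.0370 gives R_L ≥ R_th(1/0.0370 − 1) = 1.490 × 26.03 = 38.8 kΩ.

R_L(min) ≈ 38.8 kΩ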